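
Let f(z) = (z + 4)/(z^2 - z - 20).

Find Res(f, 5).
Write f(z) = P(z)/Q(z) with P(z) = z + 4 and Q(z) = z^2 - z - 20.
The denominator factors as Q(z) = (z - 5)*(z + 4), so z = 5 is a simple zero of Q and P is analytic there; z = 5 is therefore a simple pole and
  Res(f, z₀) = P(z₀)/Q'(z₀).

Q'(z) = 2*z - 1, so Q'(5) = 9.
P(5) = 9.

Res(f, 5) = (9)/(9) = 1

Final answer: 1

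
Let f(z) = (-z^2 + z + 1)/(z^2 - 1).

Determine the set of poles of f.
The singularities of f are the zeros of the denominator. Factoring,
  z^2 - 1 = (z + 1)*(z - 1)
so the candidates are z = -1, z = 1.

Check the numerator P(z) = -z^2 + z + 1 at each one:
  P(-1) = -1 ≠ 0, so z = -1 is a (simple) pole.
  P(1) = 1 ≠ 0, so z = 1 is a (simple) pole.

Poles of f: {-1, 1}

Final answer: {-1, 1}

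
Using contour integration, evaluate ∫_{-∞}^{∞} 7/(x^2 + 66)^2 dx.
Let f(z) = 7/(z^2 + 66)^2. The denominator has no real zeros and deg Q - deg P = 4 ≥ 2, so the integral of f over the upper semicircle |z| = R tends to 0 as R → ∞. Closing the contour in the upper half-plane,
  ∫_{-∞}^{∞} f(x) dx = 2πi · Σ Res(f, z_k)  over the poles with Im z_k > 0.

Zeros of the denominator: z^2 + 66 = 0 gives z = ±sqrt(66)*I.
Upper half-plane: z = sqrt(66)*I (a pole of order 2).

Write f(z) = g(z)/(z - sqrt(66)*I)^2 with g(z) = 7/(z + sqrt(66)*I)^2. For a double pole, Res(f, z₀) = g'(z₀):
  g'(z) = -14/(z + sqrt(66)*I)^3
  Res(f, sqrt(66)*I) = g'(sqrt(66)*I) = -7*sqrt(66)*I/17424

∫_{-∞}^{∞} f(x) dx = 2πi · (-7*sqrt(66)*I/17424) = 7*sqrt(66)*pi/8712

Final answer: 7*sqrt(66)*pi/8712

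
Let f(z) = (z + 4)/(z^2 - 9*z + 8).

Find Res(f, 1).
Write f(z) = P(z)/Q(z) with P(z) = z + 4 and Q(z) = z^2 - 9*z + 8.
The denominator factors as Q(z) = (z - 8)*(z - 1), so z = 1 is a simple zero of Q and P is analytic there; z = 1 is therefore a simple pole and
  Res(f, z₀) = P(z₀)/Q'(z₀).

Q'(z) = 2*z - 9, so Q'(1) = -7.
P(1) = 5.

Res(f, 1) = (5)/(-7) = -5/7

Final answer: -5/7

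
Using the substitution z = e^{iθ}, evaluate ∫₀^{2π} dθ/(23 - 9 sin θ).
Call the integral J. The integrand is 2π-periodic and we integrate over a full period, so shifting θ does not change the value (θ → θ + π/2 turns sin θ into cos θ; θ → θ + π flips the sign of the trig term). Hence
  J = ∫₀^{2π} dθ/(23 + 9 cos θ).
Put z = e^{iθ}: then cos θ = (z + 1/z)/2, dθ = dz/(iz), and z runs once counterclockwise around |z| = 1:
  J = ∮_{|z|=1} 1/(23 + 9*(z + 1/z)/2) · dz/(iz) = (2/i) ∮_{|z|=1} dz/(9*z^2 + 46*z + 9).
The roots of 9*z^2 + 46*z + 9 are z = (-23 ± sqrt(23^2 - 9^2))/9, with sqrt(448) = 8*sqrt(7); their product is 1, so only z₊ = -23/9 + 8*sqrt(7)/9 lies inside the unit circle (z₋ = -23/9 - 8*sqrt(7)/9 lies outside).
z₊ is a simple zero of q(z) = 9*z^2 + 46*z + 9, so Res(1/q, z₊) = 1/q'(z₊) with q'(z) = 18*z + 46; and q'(z₊) = 9*(z₊ - z₋) = 16*sqrt(7).
Therefore J = (2/i) · 2πi · 1/(16*sqrt(7)) = 2*pi/(8*sqrt(7)) = sqrt(7)*pi/28

Final answer: sqrt(7)*pi/28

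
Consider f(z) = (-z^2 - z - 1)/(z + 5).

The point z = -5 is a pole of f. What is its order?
1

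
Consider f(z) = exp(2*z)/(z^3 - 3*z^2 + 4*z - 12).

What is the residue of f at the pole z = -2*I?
Write f(z) = P(z)/Q(z) with P(z) = exp(2*z) and Q(z) = z^3 - 3*z^2 + 4*z - 12.
The denominator factors as Q(z) = (z + 2*I)*(z - 2*I)*(z - 3), so z = -2*I is a simple zero of Q and P is analytic there; z = -2*I is therefore a simple pole and
  Res(f, z₀) = P(z₀)/Q'(z₀).

Q'(z) = 3*z^2 - 6*z + 4, so Q'(-2*I) = -8 + 12*I.
P(-2*I) = exp(-4*I).

Res(f, -2*I) = (exp(-4*I))/(-8 + 12*I) = (-1/26 - 3*I/52)*exp(-4*I)

Final answer: (-1/26 - 3*I/52)*exp(-4*I)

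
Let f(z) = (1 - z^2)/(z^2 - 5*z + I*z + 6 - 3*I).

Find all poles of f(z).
{2 - I, 3}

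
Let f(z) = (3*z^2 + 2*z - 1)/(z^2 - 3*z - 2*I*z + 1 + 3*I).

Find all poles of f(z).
{1 + I, 2 + I}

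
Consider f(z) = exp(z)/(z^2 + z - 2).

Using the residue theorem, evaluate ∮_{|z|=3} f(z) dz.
-2*I*pi*exp(-2)/3 + 2*exp(1)*I*pi/3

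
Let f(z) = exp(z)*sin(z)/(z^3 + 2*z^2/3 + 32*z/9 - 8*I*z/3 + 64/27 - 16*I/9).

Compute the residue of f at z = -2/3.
(-9/52 - 3*I/26)*exp(-2/3)*sin(2/3)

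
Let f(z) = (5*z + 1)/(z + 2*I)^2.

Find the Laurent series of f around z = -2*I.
(1 - 10*I)/(z + 2*I)^2 + 5/(z + 2*I)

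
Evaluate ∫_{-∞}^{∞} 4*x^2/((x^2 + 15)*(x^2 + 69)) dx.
Let f(z) = 4*z^2/((z^2 + 15)*(z^2 + 69)). The denominator has no real zeros and deg Q - deg P = 2 ≥ 2, so the integral of f over the upper semicircle |z| = R tends to 0 as R → ∞. Closing the contour in the upper half-plane,
  ∫_{-∞}^{∞} f(x) dx = 2πi · Σ Res(f, z_k)  over the poles with Im z_k > 0.

Zeros of the denominator: z^2 + 15 = 0 gives z = ±sqrt(15)*I; z^2 + 69 = 0 gives z = ±sqrt(69)*I.
Upper half-plane: z = sqrt(15)*I, z = sqrt(69)*I (simple).

Each pole is a simple zero of Q(z) = z^4 + 84*z^2 + 1035, so Res(f, z₀) = P(z₀)/Q'(z₀) with P(z) = 4*z^2, Q'(z) = 4*z^3 + 168*z:
  Res(f, sqrt(15)*I) = (-60)/(108*sqrt(15)*I) = sqrt(15)*I/27
  Res(f, sqrt(69)*I) = (-276)/(-108*sqrt(69)*I) = -sqrt(69)*I/27

Sum of residues: I*(-sqrt(69) + sqrt(15))/27
∫_{-∞}^{∞} f(x) dx = 2πi · (I*(-sqrt(69) + sqrt(15))/27) = 2*pi*(-sqrt(15) + sqrt(69))/27

Final answer: 2*pi*(-sqrt(15) + sqrt(69))/27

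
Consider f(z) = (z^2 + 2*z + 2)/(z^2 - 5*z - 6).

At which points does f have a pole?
{-1, 6}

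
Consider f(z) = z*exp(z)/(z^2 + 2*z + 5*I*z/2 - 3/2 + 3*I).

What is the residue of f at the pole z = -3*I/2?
Write f(z) = P(z)/Q(z) with P(z) = z*exp(z) and Q(z) = z^2 + 2*z + 5*I*z/2 - 3/2 + 3*I.
The denominator factors as Q(z) = (z + 2 + I)*(z + 3*I/2), so z = -3*I/2 is a simple zero of Q and P is analytic there; z = -3*I/2 is therefore a simple pole and
  Res(f, z₀) = P(z₀)/Q'(z₀).

Q'(z) = 2*z + 2 + 5*I/2, so Q'(-3*I/2) = 2 - I/2.
P(-3*I/2) = -3*I*exp(-3*I/2)/2.

Res(f, -3*I/2) = (-3*I*exp(-3*I/2)/2)/(2 - I/2) = (3/17 - 12*I/17)*exp(-3*I/2)

Final answer: (3/17 - 12*I/17)*exp(-3*I/2)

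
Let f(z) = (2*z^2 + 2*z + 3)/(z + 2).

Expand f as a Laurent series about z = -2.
Put w = z - (-2), i.e. z = w - 2. The denominator is w, so it suffices to rewrite the numerator in powers of w.

P(z) = 2*z^2 + 2*z + 3
P(w - 2) = 7 - 6*w + 2*w^2

Dividing each term by w:
  f = 7/w - 6 + 2*w

Substituting back w = z + 2:
  f(z) = 7/(z + 2) - 6 + 2*(z + 2)

The series is finite because the numerator is a polynomial; the negative powers form the principal part, and the coefficient of 1/(z + 2) gives Res(f, -2) = 7.

Final answer: 7/(z + 2) - 6 + 2*(z + 2)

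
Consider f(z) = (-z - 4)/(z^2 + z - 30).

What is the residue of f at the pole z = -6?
-2/11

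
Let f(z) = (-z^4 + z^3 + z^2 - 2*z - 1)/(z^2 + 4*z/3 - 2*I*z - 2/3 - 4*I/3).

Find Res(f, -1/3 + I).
Write f(z) = P(z)/Q(z) with P(z) = -z^4 + z^3 + z^2 - 2*z - 1 and Q(z) = z^2 + 4*z/3 - 2*I*z - 2/3 - 4*I/3.
The denominator factors as Q(z) = (z + 1 - I)*(z + 1/3 - I), so z = -1/3 + I is a simple zero of Q and P is analytic there; z = -1/3 + I is therefore a simple pole and
  Res(f, z₀) = P(z₀)/Q'(z₀).

Q'(z) = 2*z + 4/3 - 2*I, so Q'(-1/3 + I) = 2/3.
P(-1/3 + I) = -49/81 - 122*I/27.

Res(f, -1/3 + I) = (-49/81 - 122*I/27)/(2/3) = -49/54 - 61*I/9

Final answer: -49/54 - 61*I/9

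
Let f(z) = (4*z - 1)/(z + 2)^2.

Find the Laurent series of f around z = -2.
Put w = z - (-2), i.e. z = w - 2. The denominator is w^2, so it suffices to rewrite the numerator in powers of w.

P(z) = 4*z - 1
P(w - 2) = -9 + 4*w

Dividing each term by w^2:
  f = -9/w^2 + 4/w

Substituting back w = z + 2:
  f(z) = -9/(z + 2)^2 + 4/(z + 2)

The series is finite because the numerator is a polynomial; the negative powers form the principal part, and the coefficient of 1/(z + 2) gives Res(f, -2) = 4.

Final answer: -9/(z + 2)^2 + 4/(z + 2)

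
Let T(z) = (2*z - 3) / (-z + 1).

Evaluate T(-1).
Substitute z = -1:
  numerator:   2*(-1) - 3 = -5
  denominator: -(-1) + 1 = 2
T(-1) = (-5)/(2) = -5/2

Final answer: -5/2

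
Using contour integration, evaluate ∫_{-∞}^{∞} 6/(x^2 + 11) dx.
Let f(z) = 6/(z^2 + 11). The denominator has no real zeros and deg Q - deg P = 2 ≥ 2, so the integral of f over the upper semicircle |z| = R tends to 0 as R → ∞. Closing the contour in the upper half-plane,
  ∫_{-∞}^{∞} f(x) dx = 2πi · Σ Res(f, z_k)  over the poles with Im z_k > 0.

Zeros of the denominator: z^2 + 11 = 0 gives z = ±sqrt(11)*I.
Upper half-plane: z = sqrt(11)*I (simple).

Each pole is a simple zero of Q(z) = z^2 + 11, so Res(f, z₀) = P(z₀)/Q'(z₀) with P(z) = 6, Q'(z) = 2*z:
  Res(f, sqrt(11)*I) = (6)/(2*sqrt(11)*I) = -3*sqrt(11)*I/11

∫_{-∞}^{∞} f(x) dx = 2πi · (-3*sqrt(11)*I/11) = 6*sqrt(11)*pi/11

Final answer: 6*sqrt(11)*pi/11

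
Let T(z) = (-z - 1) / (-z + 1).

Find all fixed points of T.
T(z) = z means -z - 1 = z*(-z + 1), i.e.
  -z^2 + 2*z + 1 = 0.
Discriminant: (2)^2 - 4*(-1)*(1) = 8, so the roots are real.
  z = (-2 ± sqrt(8))/(2*(-1))
Fixed points: {1 - sqrt(2), 1 + sqrt(2)}

Final answer: {1 - sqrt(2), 1 + sqrt(2)}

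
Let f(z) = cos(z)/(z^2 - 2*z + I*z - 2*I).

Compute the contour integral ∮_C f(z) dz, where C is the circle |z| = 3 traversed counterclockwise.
By the residue theorem, ∮_C f(z) dz = 2πi · (sum of the residues of f at the poles inside |z| = 3).

The denominator factors as (z + I)*(z - 2), so the singularities of f are simple poles at z = -I, z = 2.
  |-I|² = 1 < 9 = 3², so this pole is inside the contour.
  |2|² = 4 < 9 = 3², so this pole is inside the contour.

With P(z) = cos(z) and Q(z) = z^2 - 2*z + I*z - 2*I, each pole is simple, so Res(f, z₀) = P(z₀)/Q'(z₀) with Q'(z) = 2*z - 2 + I.
  Res(f, -I) = P(-I)/Q'(-I) = (cosh(1))/(-2 - I) = (-2/5 + I/5)*cosh(1)
  Res(f, 2) = P(2)/Q'(2) = (cos(2))/(2 + I) = (2/5 - I/5)*cos(2)

Sum of residues inside C: (2/5 - I/5)*cos(2) + (-2/5 + I/5)*cosh(1)
∮_C f(z) dz = 2πi · ((2/5 - I/5)*cos(2) + (-2/5 + I/5)*cosh(1)) = pi*(-2/5 - 4*I/5)*cosh(1) + pi*(2/5 + 4*I/5)*cos(2)

Final answer: pi*(-2/5 - 4*I/5)*cosh(1) + pi*(2/5 + 4*I/5)*cos(2)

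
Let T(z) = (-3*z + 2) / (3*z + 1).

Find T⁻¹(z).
(-z + 2)/(3*z + 3)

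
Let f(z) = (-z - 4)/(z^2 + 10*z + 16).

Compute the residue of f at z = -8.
Write f(z) = P(z)/Q(z) with P(z) = -z - 4 and Q(z) = z^2 + 10*z + 16.
The denominator factors as Q(z) = (z + 2)*(z + 8), so z = -8 is a simple zero of Q and P is analytic there; z = -8 is therefore a simple pole and
  Res(f, z₀) = P(z₀)/Q'(z₀).

Q'(z) = 2*z + 10, so Q'(-8) = -6.
P(-8) = 4.

Res(f, -8) = (4)/(-6) = -2/3

Final answer: -2/3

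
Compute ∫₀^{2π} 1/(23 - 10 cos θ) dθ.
Call the integral J. The integrand is 2π-periodic and we integrate over a full period, so shifting θ does not change the value (θ → θ + π flips the sign of the trig term). Hence
  J = ∫₀^{2π} dθ/(23 + 10 cos θ).
Put z = e^{iθ}: then cos θ = (z + 1/z)/2, dθ = dz/(iz), and z runs once counterclockwise around |z| = 1:
  J = ∮_{|z|=1} 1/(23 + 10*(z + 1/z)/2) · dz/(iz) = (2/i) ∮_{|z|=1} dz/(10*z^2 + 46*z + 10).
The roots of 10*z^2 + 46*z + 10 are z = (-23 ± sqrt(23^2 - 10^2))/10, with sqrt(429) = sqrt(429); their product is 1, so only z₊ = -23/10 + sqrt(429)/10 lies inside the unit circle (z₋ = -23/10 - sqrt(429)/10 lies outside).
z₊ is a simple zero of q(z) = 10*z^2 + 46*z + 10, so Res(1/q, z₊) = 1/q'(z₊) with q'(z) = 20*z + 46; and q'(z₊) = 10*(z₊ - z₋) = 2*sqrt(429).
Therefore J = (2/i) · 2πi · 1/(2*sqrt(429)) = 2*pi/(sqrt(429)) = 2*sqrt(429)*pi/429

Final answer: 2*sqrt(429)*pi/429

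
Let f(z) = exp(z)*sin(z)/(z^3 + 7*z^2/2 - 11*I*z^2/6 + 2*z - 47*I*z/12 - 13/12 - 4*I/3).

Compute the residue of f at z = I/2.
Write f(z) = P(z)/Q(z) with P(z) = exp(z)*sin(z) and Q(z) = z^3 + 7*z^2/2 - 11*I*z^2/6 + 2*z - 47*I*z/12 - 13/12 - 4*I/3.
The denominator factors as Q(z) = (z - I/2)*(z + 3/2 - I/3)*(z + 2 - I), so z = I/2 is a simple zero of Q and P is analytic there; z = I/2 is therefore a simple pole and
  Res(f, z₀) = P(z₀)/Q'(z₀).

Q'(z) = 3*z^2 + 7*z - 11*I*z/3 + 2 - 47*I/12, so Q'(I/2) = 37/12 - 5*I/12.
P(I/2) = I*exp(I/2)*sinh(1/2).

Res(f, I/2) = (I*exp(I/2)*sinh(1/2))/(37/12 - 5*I/12) = (-30/697 + 222*I/697)*exp(I/2)*sinh(1/2)

Final answer: (-30/697 + 222*I/697)*exp(I/2)*sinh(1/2)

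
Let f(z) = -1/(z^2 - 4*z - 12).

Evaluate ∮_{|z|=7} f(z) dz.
By the residue theorem, ∮_C f(z) dz = 2πi · (sum of the residues of f at the poles inside |z| = 7).

The denominator factors as (z + 2)*(z - 6), so the singularities of f are simple poles at z = -2, z = 6.
  |-2|² = 4 < 49 = 7², so this pole is inside the contour.
  |6|² = 36 < 49 = 7², so this pole is inside the contour.

With P(z) = -1 and Q(z) = z^2 - 4*z - 12, each pole is simple, so Res(f, z₀) = P(z₀)/Q'(z₀) with Q'(z) = 2*z - 4.
  Res(f, -2) = P(-2)/Q'(-2) = (-1)/(-8) = 1/8
  Res(f, 6) = P(6)/Q'(6) = (-1)/(8) = -1/8

Sum of residues inside C: 0
∮_C f(z) dz = 2πi · (0) = 0

Final answer: 0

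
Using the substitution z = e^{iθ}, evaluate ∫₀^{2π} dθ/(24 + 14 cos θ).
sqrt(95)*pi/95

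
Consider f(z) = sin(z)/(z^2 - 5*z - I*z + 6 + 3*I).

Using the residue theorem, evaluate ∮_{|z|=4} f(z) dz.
By the residue theorem, ∮_C f(z) dz = 2πi · (sum of the residues of f at the poles inside |z| = 4).

The denominator factors as (z - 2 - I)*(z - 3), so the singularities of f are simple poles at z = 2 + I, z = 3.
  |2 + I|² = 5 < 16 = 4², so this pole is inside the contour.
  |3|² = 9 < 16 = 4², so this pole is inside the contour.

With P(z) = sin(z) and Q(z) = z^2 - 5*z - I*z + 6 + 3*I, each pole is simple, so Res(f, z₀) = P(z₀)/Q'(z₀) with Q'(z) = 2*z - 5 - I.
  Res(f, 2 + I) = P(2 + I)/Q'(2 + I) = (sin(2 + I))/(-1 + I) = (-1/2 - I/2)*sin(2 + I)
  Res(f, 3) = P(3)/Q'(3) = (sin(3))/(1 - I) = (1/2 + I/2)*sin(3)

Sum of residues inside C: (-1/2 - I/2)*sin(2 + I) + (1/2 + I/2)*sin(3)
∮_C f(z) dz = 2πi · ((-1/2 - I/2)*sin(2 + I) + (1/2 + I/2)*sin(3)) = pi*(1 - I)*sin(2 + I) + pi*(-1 + I)*sin(3)

Final answer: pi*(1 - I)*sin(2 + I) + pi*(-1 + I)*sin(3)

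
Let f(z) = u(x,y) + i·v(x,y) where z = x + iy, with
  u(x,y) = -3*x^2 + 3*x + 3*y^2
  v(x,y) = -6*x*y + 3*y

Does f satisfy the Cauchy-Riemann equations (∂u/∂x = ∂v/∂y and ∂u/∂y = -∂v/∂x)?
∂u/∂x = 3 - 6*x
∂v/∂y = 3 - 6*x
∂u/∂y = 6*y
∂v/∂x = -6*y
∂u/∂x = ∂v/∂y and ∂u/∂y = -∂v/∂x hold identically; f is analytic.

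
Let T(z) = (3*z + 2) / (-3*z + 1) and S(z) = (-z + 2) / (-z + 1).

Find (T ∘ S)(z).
(T ∘ S)(z) = T(S(z)) = ((3)*S(z) + (2))/((-3)*S(z) + (1)). Multiply numerator and denominator by -z + 1:
  numerator:   (3)*(-z + 2) + (2)*(-z + 1) = -5*z + 8
  denominator: (-3)*(-z + 2) + (1)*(-z + 1) = 2*z - 5
(T ∘ S)(z) = (-5*z + 8)/(2*z - 5)

Final answer: (-5*z + 8)/(2*z - 5)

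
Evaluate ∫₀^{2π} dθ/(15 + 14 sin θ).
Call the integral J. The integrand is 2π-periodic and we integrate over a full period, so shifting θ does not change the value (θ → θ + π/2 turns sin θ into cos θ). Hence
  J = ∫₀^{2π} dθ/(15 + 14 cos θ).
Put z = e^{iθ}: then cos θ = (z + 1/z)/2, dθ = dz/(iz), and z runs once counterclockwise around |z| = 1:
  J = ∮_{|z|=1} 1/(15 + 14*(z + 1/z)/2) · dz/(iz) = (2/i) ∮_{|z|=1} dz/(14*z^2 + 30*z + 14).
The roots of 14*z^2 + 30*z + 14 are z = (-15 ± sqrt(15^2 - 14^2))/14, with sqrt(29) = sqrt(29); their product is 1, so only z₊ = -15/14 + sqrt(29)/14 lies inside the unit circle (z₋ = -15/14 - sqrt(29)/14 lies outside).
z₊ is a simple zero of q(z) = 14*z^2 + 30*z + 14, so Res(1/q, z₊) = 1/q'(z₊) with q'(z) = 28*z + 30; and q'(z₊) = 14*(z₊ - z₋) = 2*sqrt(29).
Therefore J = (2/i) · 2πi · 1/(2*sqrt(29)) = 2*pi/(sqrt(29)) = 2*sqrt(29)*pi/29

Final answer: 2*sqrt(29)*pi/29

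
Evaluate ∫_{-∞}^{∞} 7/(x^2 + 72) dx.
7*sqrt(2)*pi/12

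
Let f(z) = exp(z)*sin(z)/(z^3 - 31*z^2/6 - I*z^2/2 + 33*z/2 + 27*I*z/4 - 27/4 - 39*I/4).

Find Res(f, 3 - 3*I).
Write f(z) = P(z)/Q(z) with P(z) = exp(z)*sin(z) and Q(z) = z^3 - 31*z^2/6 - I*z^2/2 + 33*z/2 + 27*I*z/4 - 27/4 - 39*I/4.
The denominator factors as Q(z) = (z - 3 + 3*I)*(z - 2/3 - I/2)*(z - 3/2 - 3*I), so z = 3 - 3*I is a simple zero of Q and P is analytic there; z = 3 - 3*I is therefore a simple pole and
  Res(f, z₀) = P(z₀)/Q'(z₀).

Q'(z) = 3*z^2 - 31*z/3 - I*z + 33/2 + 27*I/4, so Q'(3 - 3*I) = -35/2 - 77*I/4.
P(3 - 3*I) = exp(3 - 3*I)*sin(3 - 3*I).

Res(f, 3 - 3*I) = (exp(3 - 3*I)*sin(3 - 3*I))/(-35/2 - 77*I/4) = (-40/1547 + 44*I/1547)*exp(3 - 3*I)*sin(3 - 3*I)

Final answer: (-40/1547 + 44*I/1547)*exp(3 - 3*I)*sin(3 - 3*I)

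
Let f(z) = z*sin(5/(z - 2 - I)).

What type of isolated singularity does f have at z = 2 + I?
essential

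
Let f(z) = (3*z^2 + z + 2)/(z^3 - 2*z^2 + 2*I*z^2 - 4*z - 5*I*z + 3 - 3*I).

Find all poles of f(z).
{-1 - I, -I, 3}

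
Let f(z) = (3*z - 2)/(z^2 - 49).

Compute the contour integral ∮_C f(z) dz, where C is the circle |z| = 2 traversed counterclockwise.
By the residue theorem, ∮_C f(z) dz = 2πi · (sum of the residues of f at the poles inside |z| = 2).

The denominator factors as (z + 7)*(z - 7), so the singularities of f are simple poles at z = -7, z = 7.
  |-7|² = 49 > 4 = 2², so this pole is outside the contour.
  |7|² = 49 > 4 = 2², so this pole is outside the contour.

No pole lies inside the contour, so f is analytic on and inside C and the integral is 0 (Cauchy's theorem).

Final answer: 0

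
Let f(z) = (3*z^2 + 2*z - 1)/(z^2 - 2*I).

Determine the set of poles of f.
The singularities of f are the zeros of the denominator. Factoring,
  z^2 - 2*I = (z - 1 - I)*(z + 1 + I)
so the candidates are z = 1 + I, z = -1 - I.

Check the numerator P(z) = 3*z^2 + 2*z - 1 at each one:
  P(1 + I) = 1 + 8*I ≠ 0, so z = 1 + I is a (simple) pole.
  P(-1 - I) = -3 + 4*I ≠ 0, so z = -1 - I is a (simple) pole.

Poles of f: {-1 - I, 1 + I}

Final answer: {-1 - I, 1 + I}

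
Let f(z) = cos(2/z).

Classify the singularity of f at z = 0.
Let u = z. Then
  cos(2/u) = Σ_{k≥0} (-1)^k (2)^(2k)/((2k)!·u^(2k)) = 1 - 2/u^2 + 2/(3*u^4) + ...
which has infinitely many negative powers of u, so cos(2/z) has an essential singularity at z = 0.
So the singularity is essential.

Final answer: essential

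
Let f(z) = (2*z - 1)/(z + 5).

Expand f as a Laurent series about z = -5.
Put w = z - (-5), i.e. z = w - 5. The denominator is w, so it suffices to rewrite the numerator in powers of w.

P(z) = 2*z - 1
P(w - 5) = -11 + 2*w

Dividing each term by w:
  f = -11/w + 2

Substituting back w = z + 5:
  f(z) = -11/(z + 5) + 2

The series is finite because the numerator is a polynomial; the negative powers form the principal part, and the coefficient of 1/(z + 5) gives Res(f, -5) = -11.

Final answer: -11/(z + 5) + 2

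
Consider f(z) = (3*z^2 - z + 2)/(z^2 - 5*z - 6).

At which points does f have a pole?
The singularities of f are the zeros of the denominator. Factoring,
  z^2 - 5*z - 6 = (z - 6)*(z + 1)
so the candidates are z = 6, z = -1.

Check the numerator P(z) = 3*z^2 - z + 2 at each one:
  P(6) = 104 ≠ 0, so z = 6 is a (simple) pole.
  P(-1) = 6 ≠ 0, so z = -1 is a (simple) pole.

Poles of f: {-1, 6}

Final answer: {-1, 6}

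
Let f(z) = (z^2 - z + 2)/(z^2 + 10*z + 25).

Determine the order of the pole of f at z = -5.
2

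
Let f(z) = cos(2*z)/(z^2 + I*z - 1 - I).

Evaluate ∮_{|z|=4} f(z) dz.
pi*(2/5 + 4*I/5)*cos(2) + pi*(-2/5 - 4*I/5)*cos(2 + 2*I)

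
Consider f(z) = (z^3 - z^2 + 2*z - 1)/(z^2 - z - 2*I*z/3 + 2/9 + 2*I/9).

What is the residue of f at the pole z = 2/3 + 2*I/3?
49/45 + 14*I/15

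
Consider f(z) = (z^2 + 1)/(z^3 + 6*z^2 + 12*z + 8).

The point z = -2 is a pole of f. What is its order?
Factor the denominator:
  z^3 + 6*z^2 + 12*z + 8 = (z + 2)^3

The numerator P(z) = z^2 + 1 has P(-2) = 5 ≠ 0, so no factor of (z + 2) cancels.
Near z = -2 we can therefore write f(z) = g(z)/(z + 2)^3 with g analytic at -2 and g(-2) ≠ 0 (g is just the numerator).

Hence z = -2 is a pole of order 3.

Final answer: 3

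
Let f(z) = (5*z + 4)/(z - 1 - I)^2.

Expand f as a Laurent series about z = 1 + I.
Put w = z - (1 + I), i.e. z = w + 1 + I. The denominator is w^2, so it suffices to rewrite the numerator in powers of w.

P(z) = 5*z + 4
P(w + 1 + I) = 9 + 5*I + 5*w

Dividing each term by w^2:
  f = (9 + 5*I)/w^2 + 5/w

Substituting back w = z - 1 - I:
  f(z) = (9 + 5*I)/(z - 1 - I)^2 + 5/(z - 1 - I)

The series is finite because the numerator is a polynomial; the negative powers form the principal part, and the coefficient of 1/(z - 1 - I) gives Res(f, 1 + I) = 5.

Final answer: (9 + 5*I)/(z - 1 - I)^2 + 5/(z - 1 - I)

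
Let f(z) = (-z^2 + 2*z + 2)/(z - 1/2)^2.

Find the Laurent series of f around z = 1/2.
11/(4*(z - 1/2)^2) + 1/(z - 1/2) - 1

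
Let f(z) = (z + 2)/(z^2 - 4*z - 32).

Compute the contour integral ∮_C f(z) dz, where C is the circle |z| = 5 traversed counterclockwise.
By the residue theorem, ∮_C f(z) dz = 2πi · (sum of the residues of f at the poles inside |z| = 5).

The denominator factors as (z - 8)*(z + 4), so the singularities of f are simple poles at z = 8, z = -4.
  |8|² = 64 > 25 = 5², so this pole is outside the contour.
  |-4|² = 16 < 25 = 5², so this pole is inside the contour.

With P(z) = z + 2 and Q(z) = z^2 - 4*z - 32, each pole is simple, so Res(f, z₀) = P(z₀)/Q'(z₀) with Q'(z) = 2*z - 4.
  Res(f, -4) = P(-4)/Q'(-4) = (-2)/(-12) = 1/6

∮_C f(z) dz = 2πi · (1/6) = I*pi/3

Final answer: I*pi/3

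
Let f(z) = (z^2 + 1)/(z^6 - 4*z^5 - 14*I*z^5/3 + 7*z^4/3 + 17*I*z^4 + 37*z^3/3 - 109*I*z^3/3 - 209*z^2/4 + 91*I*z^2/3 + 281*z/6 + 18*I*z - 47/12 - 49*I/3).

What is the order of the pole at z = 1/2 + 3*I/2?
Factor the denominator:
  z^6 - 4*z^5 - 14*I*z^5/3 + 7*z^4/3 + 17*I*z^4 + 37*z^3/3 - 109*I*z^3/3 - 209*z^2/4 + 91*I*z^2/3 + 281*z/6 + 18*I*z - 47/12 - 49*I/3 = (z - 1/2 - 3*I/2)^4*(z - 1 - 2*I/3)*(z - 1 + 2*I)

The numerator P(z) = z^2 + 1 has P(1/2 + 3*I/2) = -1 + 3*I/2 ≠ 0, so no factor of (z - 1/2 - 3*I/2) cancels.
Near z = 1/2 + 3*I/2 we can therefore write f(z) = g(z)/(z - 1/2 - 3*I/2)^4 with g analytic at 1/2 + 3*I/2 and g(1/2 + 3*I/2) ≠ 0 (g is the numerator divided by the remaining denominator factors).

Hence z = 1/2 + 3*I/2 is a pole of order 4.

Final answer: 4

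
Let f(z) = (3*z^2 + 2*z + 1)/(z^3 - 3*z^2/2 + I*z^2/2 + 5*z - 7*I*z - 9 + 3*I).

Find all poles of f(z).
The singularities of f are the zeros of the denominator. Factoring,
  z^3 - 3*z^2/2 + I*z^2/2 + 5*z - 7*I*z - 9 + 3*I = (z - 3/2 - 3*I/2)*(z + 1 + 3*I)*(z - 1 - I)
so the candidates are z = 3/2 + 3*I/2, z = -1 - 3*I, z = 1 + I.

Check the numerator P(z) = 3*z^2 + 2*z + 1 at each one:
  P(3/2 + 3*I/2) = 4 + 33*I/2 ≠ 0, so z = 3/2 + 3*I/2 is a (simple) pole.
  P(-1 - 3*I) = -25 + 12*I ≠ 0, so z = -1 - 3*I is a (simple) pole.
  P(1 + I) = 3 + 8*I ≠ 0, so z = 1 + I is a (simple) pole.

Poles of f: {-1 - 3*I, 1 + I, 3/2 + 3*I/2}

Final answer: {-1 - 3*I, 1 + I, 3/2 + 3*I/2}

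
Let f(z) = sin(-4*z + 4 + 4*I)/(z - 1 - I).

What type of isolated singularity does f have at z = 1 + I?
removable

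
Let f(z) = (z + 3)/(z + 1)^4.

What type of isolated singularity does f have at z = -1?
pole of order 4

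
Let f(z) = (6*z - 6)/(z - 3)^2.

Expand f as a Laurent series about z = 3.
Put w = z - (3), i.e. z = w + 3. The denominator is w^2, so it suffices to rewrite the numerator in powers of w.

P(z) = 6*z - 6
P(w + 3) = 12 + 6*w

Dividing each term by w^2:
  f = 12/w^2 + 6/w

Substituting back w = z - 3:
  f(z) = 12/(z - 3)^2 + 6/(z - 3)

The series is finite because the numerator is a polynomial; the negative powers form the principal part, and the coefficient of 1/(z - 3) gives Res(f, 3) = 6.

Final answer: 12/(z - 3)^2 + 6/(z - 3)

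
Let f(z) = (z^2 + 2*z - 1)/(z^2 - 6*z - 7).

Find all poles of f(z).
The singularities of f are the zeros of the denominator. Factoring,
  z^2 - 6*z - 7 = (z + 1)*(z - 7)
so the candidates are z = -1, z = 7.

Check the numerator P(z) = z^2 + 2*z - 1 at each one:
  P(-1) = -2 ≠ 0, so z = -1 is a (simple) pole.
  P(7) = 62 ≠ 0, so z = 7 is a (simple) pole.

Poles of f: {-1, 7}

Final answer: {-1, 7}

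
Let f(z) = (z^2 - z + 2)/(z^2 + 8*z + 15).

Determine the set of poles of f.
The singularities of f are the zeros of the denominator. Factoring,
  z^2 + 8*z + 15 = (z + 3)*(z + 5)
so the candidates are z = -3, z = -5.

Check the numerator P(z) = z^2 - z + 2 at each one:
  P(-3) = 14 ≠ 0, so z = -3 is a (simple) pole.
  P(-5) = 32 ≠ 0, so z = -5 is a (simple) pole.

Poles of f: {-5, -3}

Final answer: {-5, -3}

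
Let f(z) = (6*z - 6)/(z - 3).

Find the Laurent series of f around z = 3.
Put w = z - (3), i.e. z = w + 3. The denominator is w, so it suffices to rewrite the numerator in powers of w.

P(z) = 6*z - 6
P(w + 3) = 12 + 6*w

Dividing each term by w:
  f = 12/w + 6

Substituting back w = z - 3:
  f(z) = 12/(z - 3) + 6

The series is finite because the numerator is a polynomial; the negative powers form the principal part, and the coefficient of 1/(z - 3) gives Res(f, 3) = 12.

Final answer: 12/(z - 3) + 6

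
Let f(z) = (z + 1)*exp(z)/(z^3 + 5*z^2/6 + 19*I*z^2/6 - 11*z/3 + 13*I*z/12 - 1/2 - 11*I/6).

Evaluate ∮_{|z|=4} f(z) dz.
By the residue theorem, ∮_C f(z) dz = 2πi · (sum of the residues of f at the poles inside |z| = 4).

The denominator factors as (z + 1/2 + I)*(z + 1 + 3*I/2)*(z - 2/3 + 2*I/3), so the singularities of f are simple poles at z = -1/2 - I, z = -1 - 3*I/2, z = 2/3 - 2*I/3.
  |-1/2 - I|² = 5/4 < 16 = 4², so this pole is inside the contour.
  |-1 - 3*I/2|² = 13/4 < 16 = 4², so this pole is inside the contour.
  |2/3 - 2*I/3|² = 8/9 < 16 = 4², so this pole is inside the contour.

With P(z) = (z + 1)*exp(z) and Q(z) = z^3 + 5*z^2/6 + 19*I*z^2/6 - 11*z/3 + 13*I*z/12 - 1/2 - 11*I/6, each pole is simple, so Res(f, z₀) = P(z₀)/Q'(z₀) with Q'(z) = 3*z^2 + 5*z/3 + 19*I*z/3 - 11/3 + 13*I/12.
  Res(f, -1/2 - I) = P(-1/2 - I)/Q'(-1/2 - I) = ((1/2 - I)*exp(-1/2 - I))/(-5/12 - 3*I/4) = (39/53 + 57*I/53)*exp(-1/2 - I)
  Res(f, -1 - 3*I/2) = P(-1 - 3*I/2)/Q'(-1 - 3*I/2) = (-3*I*exp(-1 - 3*I/2)/2)/(5/12 + 5*I/4) = (-27/25 - 9*I/25)*exp(-1 - 3*I/2)
  Res(f, 2/3 - 2*I/3) = P(2/3 - 2*I/3)/Q'(2/3 - 2*I/3) = ((5/3 - 2*I/3)*exp(2/3 - 2*I/3))/(5/3 + 55*I/36) = (456/1325 - 948*I/1325)*exp(2/3 - 2*I/3)

Sum of residues inside C: (456/1325 - 948*I/1325)*exp(2/3 - 2*I/3) + (39/53 + 57*I/53)*exp(-1/2 - I) + (-27/25 - 9*I/25)*exp(-1 - 3*I/2)
∮_C f(z) dz = 2πi · ((456/1325 - 948*I/1325)*exp(2/3 - 2*I/3) + (39/53 + 57*I/53)*exp(-1/2 - I) + (-27/25 - 9*I/25)*exp(-1 - 3*I/2)) = pi*(1896/1325 + 912*I/1325)*exp(2/3 - 2*I/3) + pi*(18/25 - 54*I/25)*exp(-1 - 3*I/2) + pi*(-114/53 + 78*I/53)*exp(-1/2 - I)

Final answer: pi*(1896/1325 + 912*I/1325)*exp(2/3 - 2*I/3) + pi*(18/25 - 54*I/25)*exp(-1 - 3*I/2) + pi*(-114/53 + 78*I/53)*exp(-1/2 - I)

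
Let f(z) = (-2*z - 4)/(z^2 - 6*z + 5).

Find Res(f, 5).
Write f(z) = P(z)/Q(z) with P(z) = -2*z - 4 and Q(z) = z^2 - 6*z + 5.
The denominator factors as Q(z) = (z - 1)*(z - 5), so z = 5 is a simple zero of Q and P is analytic there; z = 5 is therefore a simple pole and
  Res(f, z₀) = P(z₀)/Q'(z₀).

Q'(z) = 2*z - 6, so Q'(5) = 4.
P(5) = -14.

Res(f, 5) = (-14)/(4) = -7/2

Final answer: -7/2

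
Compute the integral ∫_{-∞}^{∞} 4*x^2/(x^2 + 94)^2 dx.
sqrt(94)*pi/47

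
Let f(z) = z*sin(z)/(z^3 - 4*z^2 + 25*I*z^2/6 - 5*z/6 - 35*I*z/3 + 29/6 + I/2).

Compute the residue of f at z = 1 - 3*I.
Write f(z) = P(z)/Q(z) with P(z) = z*sin(z) and Q(z) = z^3 - 4*z^2 + 25*I*z^2/6 - 5*z/6 - 35*I*z/3 + 29/6 + I/2.
The denominator factors as Q(z) = (z - 3 + 2*I/3)*(z - 1 + 3*I)*(z + I/2), so z = 1 - 3*I is a simple zero of Q and P is analytic there; z = 1 - 3*I is therefore a simple pole and
  Res(f, z₀) = P(z₀)/Q'(z₀).

Q'(z) = 3*z^2 - 8*z + 25*I*z/3 - 5/6 - 35*I/3, so Q'(1 - 3*I) = -47/6 + 8*I/3.
P(1 - 3*I) = (1 - 3*I)*sin(1 - 3*I).

Res(f, 1 - 3*I) = ((1 - 3*I)*sin(1 - 3*I))/(-47/6 + 8*I/3) = (-114/493 + 150*I/493)*sin(1 - 3*I)

Final answer: (-114/493 + 150*I/493)*sin(1 - 3*I)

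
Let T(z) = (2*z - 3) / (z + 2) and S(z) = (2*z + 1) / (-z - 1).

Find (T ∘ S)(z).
(T ∘ S)(z) = T(S(z)) = ((2)*S(z) + (-3))/((1)*S(z) + (2)). Multiply numerator and denominator by -z - 1:
  numerator:   (2)*(2*z + 1) + (-3)*(-z - 1) = 7*z + 5
  denominator: (1)*(2*z + 1) + (2)*(-z - 1) = -1
(T ∘ S)(z) = (7*z + 5)/(-1) = -7*z - 5

Final answer: -7*z - 5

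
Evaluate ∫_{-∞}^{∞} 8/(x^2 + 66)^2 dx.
Let f(z) = 8/(z^2 + 66)^2. The denominator has no real zeros and deg Q - deg P = 4 ≥ 2, so the integral of f over the upper semicircle |z| = R tends to 0 as R → ∞. Closing the contour in the upper half-plane,
  ∫_{-∞}^{∞} f(x) dx = 2πi · Σ Res(f, z_k)  over the poles with Im z_k > 0.

Zeros of the denominator: z^2 + 66 = 0 gives z = ±sqrt(66)*I.
Upper half-plane: z = sqrt(66)*I (a pole of order 2).

Write f(z) = g(z)/(z - sqrt(66)*I)^2 with g(z) = 8/(z + sqrt(66)*I)^2. For a double pole, Res(f, z₀) = g'(z₀):
  g'(z) = -16/(z + sqrt(66)*I)^3
  Res(f, sqrt(66)*I) = g'(sqrt(66)*I) = -sqrt(66)*I/2178

∫_{-∞}^{∞} f(x) dx = 2πi · (-sqrt(66)*I/2178) = sqrt(66)*pi/1089

Final answer: sqrt(66)*pi/1089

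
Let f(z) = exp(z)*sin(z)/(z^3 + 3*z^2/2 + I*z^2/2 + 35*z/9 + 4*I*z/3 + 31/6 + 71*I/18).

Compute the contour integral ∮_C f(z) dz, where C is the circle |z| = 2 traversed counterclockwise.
By the residue theorem, ∮_C f(z) dz = 2πi · (sum of the residues of f at the poles inside |z| = 2).

The denominator factors as (z + 1/3 - 2*I)*(z + 3/2 + I/2)*(z - 1/3 + 2*I), so the singularities of f are simple poles at z = -1/3 + 2*I, z = -3/2 - I/2, z = 1/3 - 2*I.
  |-1/3 + 2*I|² = 37/9 > 4 = 2², so this pole is outside the contour.
  |-3/2 - I/2|² = 5/2 < 4 = 2², so this pole is inside the contour.
  |1/3 - 2*I|² = 37/9 > 4 = 2², so this pole is outside the contour.

With P(z) = exp(z)*sin(z) and Q(z) = z^3 + 3*z^2/2 + I*z^2/2 + 35*z/9 + 4*I*z/3 + 31/6 + 71*I/18, each pole is simple, so Res(f, z₀) = P(z₀)/Q'(z₀) with Q'(z) = 3*z^2 + 3*z + I*z + 35/9 + 4*I/3.
  Res(f, -3/2 - I/2) = P(-3/2 - I/2)/Q'(-3/2 - I/2) = (-exp(-3/2 - I/2)*sin(3/2 + I/2))/(53/9 + 17*I/6) = (-1908/13837 + 918*I/13837)*exp(-3/2 - I/2)*sin(3/2 + I/2)

∮_C f(z) dz = 2πi · ((-1908/13837 + 918*I/13837)*exp(-3/2 - I/2)*sin(3/2 + I/2)) = pi*(-1836/13837 - 3816*I/13837)*exp(-3/2 - I/2)*sin(3/2 + I/2)

Final answer: pi*(-1836/13837 - 3816*I/13837)*exp(-3/2 - I/2)*sin(3/2 + I/2)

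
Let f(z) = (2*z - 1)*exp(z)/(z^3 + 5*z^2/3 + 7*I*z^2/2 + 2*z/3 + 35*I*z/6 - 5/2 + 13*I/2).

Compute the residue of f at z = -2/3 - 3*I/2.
Write f(z) = P(z)/Q(z) with P(z) = (2*z - 1)*exp(z) and Q(z) = z^3 + 5*z^2/3 + 7*I*z^2/2 + 2*z/3 + 35*I*z/6 - 5/2 + 13*I/2.
The denominator factors as Q(z) = (z + 2/3 + 3*I/2)*(z + 1 - I)*(z + 3*I), so z = -2/3 - 3*I/2 is a simple zero of Q and P is analytic there; z = -2/3 - 3*I/2 is therefore a simple pole and
  Res(f, z₀) = P(z₀)/Q'(z₀).

Q'(z) = 3*z^2 + 10*z/3 + 7*I*z + 2/3 + 35*I/6, so Q'(-2/3 - 3*I/2) = 127/36 + 13*I/6.
P(-2/3 - 3*I/2) = (-7/3 - 3*I)*exp(-2/3 - 3*I/2).

Res(f, -2/3 - 3*I/2) = ((-7/3 - 3*I)*exp(-2/3 - 3*I/2))/(127/36 + 13*I/6) = (-19092/22213 - 7164*I/22213)*exp(-2/3 - 3*I/2)

Final answer: (-19092/22213 - 7164*I/22213)*exp(-2/3 - 3*I/2)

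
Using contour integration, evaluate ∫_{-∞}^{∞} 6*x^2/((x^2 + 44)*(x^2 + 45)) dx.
Let f(z) = 6*z^2/((z^2 + 44)*(z^2 + 45)). The denominator has no real zeros and deg Q - deg P = 2 ≥ 2, so the integral of f over the upper semicircle |z| = R tends to 0 as R → ∞. Closing the contour in the upper half-plane,
  ∫_{-∞}^{∞} f(x) dx = 2πi · Σ Res(f, z_k)  over the poles with Im z_k > 0.

Zeros of the denominator: z^2 + 45 = 0 gives z = ±3*sqrt(5)*I; z^2 + 44 = 0 gives z = ±2*sqrt(11)*I.
Upper half-plane: z = 2*sqrt(11)*I, z = 3*sqrt(5)*I (simple).

Each pole is a simple zero of Q(z) = z^4 + 89*z^2 + 1980, so Res(f, z₀) = P(z₀)/Q'(z₀) with P(z) = 6*z^2, Q'(z) = 4*z^3 + 178*z:
  Res(f, 2*sqrt(11)*I) = (-264)/(4*sqrt(11)*I) = 6*sqrt(11)*I
  Res(f, 3*sqrt(5)*I) = (-270)/(-6*sqrt(5)*I) = -9*sqrt(5)*I

Sum of residues: I*(-9*sqrt(5) + 6*sqrt(11))
∫_{-∞}^{∞} f(x) dx = 2πi · (I*(-9*sqrt(5) + 6*sqrt(11))) = 6*pi*(-2*sqrt(11) + 3*sqrt(5))

Final answer: 6*pi*(-2*sqrt(11) + 3*sqrt(5))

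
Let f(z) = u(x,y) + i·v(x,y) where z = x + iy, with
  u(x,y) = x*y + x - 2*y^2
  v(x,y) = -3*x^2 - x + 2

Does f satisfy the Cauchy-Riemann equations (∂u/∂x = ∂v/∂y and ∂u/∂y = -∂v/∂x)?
∂u/∂x = y + 1
∂v/∂y = 0
∂u/∂y = x - 4*y
∂v/∂x = -6*x - 1
∂u/∂x ≠ ∂v/∂y and ∂u/∂y ≠ -∂v/∂x; the Cauchy-Riemann equations are not satisfied, so f is not analytic.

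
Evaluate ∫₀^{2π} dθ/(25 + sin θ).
Call the integral J. The integrand is 2π-periodic and we integrate over a full period, so shifting θ does not change the value (θ → θ + π/2 turns sin θ into cos θ). Hence
  J = ∫₀^{2π} dθ/(25 + cos θ).
Put z = e^{iθ}: then cos θ = (z + 1/z)/2, dθ = dz/(iz), and z runs once counterclockwise around |z| = 1:
  J = ∮_{|z|=1} 1/(25 + (z + 1/z)/2) · dz/(iz) = (2/i) ∮_{|z|=1} dz/(z^2 + 50*z + 1).
The roots of z^2 + 50*z + 1 are z = (-25 ± sqrt(25^2 - 1^2)), with sqrt(624) = 4*sqrt(39); their product is 1, so only z₊ = -25 + 4*sqrt(39) lies inside the unit circle (z₋ = -25 - 4*sqrt(39) lies outside).
z₊ is a simple zero of q(z) = z^2 + 50*z + 1, so Res(1/q, z₊) = 1/q'(z₊) with q'(z) = 2*z + 50; and q'(z₊) = (z₊ - z₋) = 8*sqrt(39).
Therefore J = (2/i) · 2πi · 1/(8*sqrt(39)) = 2*pi/(4*sqrt(39)) = sqrt(39)*pi/78

Final answer: sqrt(39)*pi/78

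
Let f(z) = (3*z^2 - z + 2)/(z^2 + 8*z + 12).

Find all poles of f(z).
{-6, -2}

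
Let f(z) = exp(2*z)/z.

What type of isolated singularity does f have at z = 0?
pole of order 1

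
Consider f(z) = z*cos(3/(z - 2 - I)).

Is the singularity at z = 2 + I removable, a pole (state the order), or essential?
Let u = z - 2 - I. Then
  cos(3/u) = Σ_{k≥0} (-1)^k (3)^(2k)/((2k)!·u^(2k)) = 1 - 9/(2*u^2) + 27/(8*u^4) + ...
which has infinitely many negative powers of u, so cos(3/(z - 2 - I)) has an essential singularity at z = 2 + I.
The extra factor z is a nonzero polynomial; if the product had at most a pole at z = 2 + I, dividing by that polynomial would leave cos(3/(z - 2 - I)) with at most a pole too — contradiction. (Equivalently, the product's Laurent series still has infinitely many negative powers.)
So the singularity is essential.

Final answer: essential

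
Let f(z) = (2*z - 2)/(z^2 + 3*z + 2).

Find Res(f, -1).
-4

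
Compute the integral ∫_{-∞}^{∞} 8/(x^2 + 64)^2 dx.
Let f(z) = 8/(z^2 + 64)^2. The denominator has no real zeros and deg Q - deg P = 4 ≥ 2, so the integral of f over the upper semicircle |z| = R tends to 0 as R → ∞. Closing the contour in the upper half-plane,
  ∫_{-∞}^{∞} f(x) dx = 2πi · Σ Res(f, z_k)  over the poles with Im z_k > 0.

Zeros of the denominator: z^2 + 64 = 0 gives z = ±8*I.
Upper half-plane: z = 8*I (a pole of order 2).

Write f(z) = g(z)/(z - 8*I)^2 with g(z) = 8/(z + 8*I)^2. For a double pole, Res(f, z₀) = g'(z₀):
  g'(z) = -16/(z + 8*I)^3
  Res(f, 8*I) = g'(8*I) = -I/256

∫_{-∞}^{∞} f(x) dx = 2πi · (-I/256) = pi/128

Final answer: pi/128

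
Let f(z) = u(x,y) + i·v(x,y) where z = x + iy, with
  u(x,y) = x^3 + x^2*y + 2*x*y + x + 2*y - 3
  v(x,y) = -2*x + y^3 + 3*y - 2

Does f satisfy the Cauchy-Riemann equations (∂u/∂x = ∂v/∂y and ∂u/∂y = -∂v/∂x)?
∂u/∂x = 3*x^2 + 2*x*y + 2*y + 1
∂v/∂y = 3*y^2 + 3
∂u/∂y = x^2 + 2*x + 2
∂v/∂x = -2
∂u/∂x ≠ ∂v/∂y and ∂u/∂y ≠ -∂v/∂x; the Cauchy-Riemann equations are not satisfied, so f is not analytic.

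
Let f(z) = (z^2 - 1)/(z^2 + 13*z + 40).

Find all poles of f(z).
{-8, -5}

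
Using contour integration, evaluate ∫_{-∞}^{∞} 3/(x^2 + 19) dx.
Let f(z) = 3/(z^2 + 19). The denominator has no real zeros and deg Q - deg P = 2 ≥ 2, so the integral of f over the upper semicircle |z| = R tends to 0 as R → ∞. Closing the contour in the upper half-plane,
  ∫_{-∞}^{∞} f(x) dx = 2πi · Σ Res(f, z_k)  over the poles with Im z_k > 0.

Zeros of the denominator: z^2 + 19 = 0 gives z = ±sqrt(19)*I.
Upper half-plane: z = sqrt(19)*I (simple).

Each pole is a simple zero of Q(z) = z^2 + 19, so Res(f, z₀) = P(z₀)/Q'(z₀) with P(z) = 3, Q'(z) = 2*z:
  Res(f, sqrt(19)*I) = (3)/(2*sqrt(19)*I) = -3*sqrt(19)*I/38

∫_{-∞}^{∞} f(x) dx = 2πi · (-3*sqrt(19)*I/38) = 3*sqrt(19)*pi/19

Final answer: 3*sqrt(19)*pi/19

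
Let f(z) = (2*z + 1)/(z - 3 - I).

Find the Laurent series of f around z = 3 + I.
(7 + 2*I)/(z - 3 - I) + 2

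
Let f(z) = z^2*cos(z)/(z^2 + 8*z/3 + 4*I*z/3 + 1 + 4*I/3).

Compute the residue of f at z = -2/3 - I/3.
Write f(z) = P(z)/Q(z) with P(z) = z^2*cos(z) and Q(z) = z^2 + 8*z/3 + 4*I*z/3 + 1 + 4*I/3.
The denominator factors as Q(z) = (z + 2/3 + I/3)*(z + 2 + I), so z = -2/3 - I/3 is a simple zero of Q and P is analytic there; z = -2/3 - I/3 is therefore a simple pole and
  Res(f, z₀) = P(z₀)/Q'(z₀).

Q'(z) = 2*z + 8/3 + 4*I/3, so Q'(-2/3 - I/3) = 4/3 + 2*I/3.
P(-2/3 - I/3) = (1/3 + 4*I/9)*cos(2/3 + I/3).

Res(f, -2/3 - I/3) = ((1/3 + 4*I/9)*cos(2/3 + I/3))/(4/3 + 2*I/3) = (1/3 + I/6)*cos(2/3 + I/3)

Final answer: (1/3 + I/6)*cos(2/3 + I/3)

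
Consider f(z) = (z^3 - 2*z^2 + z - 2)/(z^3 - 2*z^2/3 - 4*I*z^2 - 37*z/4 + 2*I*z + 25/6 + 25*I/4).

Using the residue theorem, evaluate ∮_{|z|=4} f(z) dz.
By the residue theorem, ∮_C f(z) dz = 2πi · (sum of the residues of f at the poles inside |z| = 4).

The denominator factors as (z + 2 - 3*I/2)*(z - 2/3 - I)*(z - 2 - 3*I/2), so the singularities of f are simple poles at z = -2 + 3*I/2, z = 2/3 + I, z = 2 + 3*I/2.
  |-2 + 3*I/2|² = 25/4 < 16 = 4², so this pole is inside the contour.
  |2/3 + I|² = 13/9 < 16 = 4², so this pole is inside the contour.
  |2 + 3*I/2|² = 25/4 < 16 = 4², so this pole is inside the contour.

With P(z) = z^3 - 2*z^2 + z - 2 and Q(z) = z^3 - 2*z^2/3 - 4*I*z^2 - 37*z/4 + 2*I*z + 25/6 + 25*I/4, each pole is simple, so Res(f, z₀) = P(z₀)/Q'(z₀) with Q'(z) = 3*z^2 - 4*z/3 - 8*I*z - 37/4 + 2*I.
  Res(f, -2 + 3*I/2) = P(-2 + 3*I/2)/Q'(-2 + 3*I/2) = (-2 + 225*I/8)/(32/3 - 2*I) = -2793/4240 + 666*I/265
  Res(f, 2/3 + I) = P(2/3 + I)/Q'(2/3 + I) = (-52/27 - 4*I/3)/(-137/36 - 2*I/3) = 31952/58035 + 4912*I/19345
  Res(f, 2 + 3*I/2) = P(2 + 3*I/2)/Q'(2 + 3*I/2) = (-9 + 33*I/8)/(16/3 + 2*I) = -1431/1168 + 90*I/73

Sum of residues inside C: -4/3 + 4*I
∮_C f(z) dz = 2πi · (-4/3 + 4*I) = pi*(-8 - 8*I/3)

Final answer: pi*(-8 - 8*I/3)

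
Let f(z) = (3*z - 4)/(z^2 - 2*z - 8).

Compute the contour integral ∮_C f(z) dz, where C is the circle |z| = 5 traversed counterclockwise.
6*I*pi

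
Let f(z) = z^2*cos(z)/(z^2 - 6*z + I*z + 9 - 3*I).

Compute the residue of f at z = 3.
Write f(z) = P(z)/Q(z) with P(z) = z^2*cos(z) and Q(z) = z^2 - 6*z + I*z + 9 - 3*I.
The denominator factors as Q(z) = (z - 3 + I)*(z - 3), so z = 3 is a simple zero of Q and P is analytic there; z = 3 is therefore a simple pole and
  Res(f, z₀) = P(z₀)/Q'(z₀).

Q'(z) = 2*z - 6 + I, so Q'(3) = I.
P(3) = 9*cos(3).

Res(f, 3) = (9*cos(3))/(I) = -9*I*cos(3)

Final answer: -9*I*cos(3)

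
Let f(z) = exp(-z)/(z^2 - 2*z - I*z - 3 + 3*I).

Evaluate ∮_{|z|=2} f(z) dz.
By the residue theorem, ∮_C f(z) dz = 2πi · (sum of the residues of f at the poles inside |z| = 2).

The denominator factors as (z + 1 - I)*(z - 3), so the singularities of f are simple poles at z = -1 + I, z = 3.
  |-1 + I|² = 2 < 4 = 2², so this pole is inside the contour.
  |3|² = 9 > 4 = 2², so this pole is outside the contour.

With P(z) = exp(-z) and Q(z) = z^2 - 2*z - I*z - 3 + 3*I, each pole is simple, so Res(f, z₀) = P(z₀)/Q'(z₀) with Q'(z) = 2*z - 2 - I.
  Res(f, -1 + I) = P(-1 + I)/Q'(-1 + I) = (exp(1 - I))/(-4 + I) = (-4/17 - I/17)*exp(1 - I)

∮_C f(z) dz = 2πi · ((-4/17 - I/17)*exp(1 - I)) = pi*(2/17 - 8*I/17)*exp(1 - I)

Final answer: pi*(2/17 - 8*I/17)*exp(1 - I)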